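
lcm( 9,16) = 144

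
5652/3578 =2826/1789 = 1.58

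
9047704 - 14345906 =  - 5298202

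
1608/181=8 + 160/181= 8.88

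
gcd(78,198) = 6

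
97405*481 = 46851805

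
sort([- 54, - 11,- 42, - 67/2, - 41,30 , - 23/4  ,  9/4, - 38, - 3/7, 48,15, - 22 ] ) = [ - 54, - 42, - 41,-38, - 67/2, - 22, - 11, - 23/4, - 3/7, 9/4, 15,30,48] 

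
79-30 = 49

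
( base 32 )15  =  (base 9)41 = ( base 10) 37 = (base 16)25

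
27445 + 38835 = 66280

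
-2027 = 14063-16090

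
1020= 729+291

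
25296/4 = 6324 = 6324.00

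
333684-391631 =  - 57947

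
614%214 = 186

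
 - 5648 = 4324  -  9972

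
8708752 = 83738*104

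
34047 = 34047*1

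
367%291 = 76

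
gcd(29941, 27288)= 379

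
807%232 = 111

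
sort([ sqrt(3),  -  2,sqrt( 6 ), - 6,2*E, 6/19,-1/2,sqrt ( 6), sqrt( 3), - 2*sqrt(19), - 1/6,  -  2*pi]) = [ - 2*sqrt( 19)  ,-2*pi,-6,-2,  -  1/2, - 1/6,6/19, sqrt( 3), sqrt(3 ),sqrt(6 ), sqrt( 6 ), 2*E] 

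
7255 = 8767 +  - 1512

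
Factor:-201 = - 3^1*67^1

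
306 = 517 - 211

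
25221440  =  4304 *5860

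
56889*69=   3925341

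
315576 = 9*35064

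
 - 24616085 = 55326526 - 79942611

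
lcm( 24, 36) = 72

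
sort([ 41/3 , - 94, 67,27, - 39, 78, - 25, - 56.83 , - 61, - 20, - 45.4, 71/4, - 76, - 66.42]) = [  -  94, - 76, - 66.42,-61 , - 56.83, - 45.4, - 39, -25, - 20,  41/3, 71/4,27, 67, 78 ]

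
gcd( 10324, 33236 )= 4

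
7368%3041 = 1286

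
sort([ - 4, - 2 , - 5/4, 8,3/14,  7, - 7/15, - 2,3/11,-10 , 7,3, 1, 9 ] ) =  [ - 10, - 4,  -  2, - 2, - 5/4, - 7/15,3/14,3/11,1,3,7, 7,8,9 ]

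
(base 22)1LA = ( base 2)1110111100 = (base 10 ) 956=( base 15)43b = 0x3BC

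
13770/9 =1530 = 1530.00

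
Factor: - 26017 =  - 26017^1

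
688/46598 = 344/23299 = 0.01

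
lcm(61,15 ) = 915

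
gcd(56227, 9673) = 1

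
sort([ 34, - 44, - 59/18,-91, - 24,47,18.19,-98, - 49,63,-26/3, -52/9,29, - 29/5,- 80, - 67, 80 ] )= [ - 98 ,-91,  -  80,-67,-49, - 44, - 24, - 26/3, - 29/5,  -  52/9, - 59/18, 18.19 , 29, 34,47,63, 80 ] 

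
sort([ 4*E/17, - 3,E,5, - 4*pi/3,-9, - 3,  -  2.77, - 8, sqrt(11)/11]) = [-9,-8,-4  *pi/3,-3,-3, - 2.77, sqrt ( 11 )/11,4*E/17,  E,5]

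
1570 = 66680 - 65110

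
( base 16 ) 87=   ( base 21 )69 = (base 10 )135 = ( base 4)2013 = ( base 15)90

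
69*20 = 1380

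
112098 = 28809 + 83289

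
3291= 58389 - 55098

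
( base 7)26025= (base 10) 6879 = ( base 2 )1101011011111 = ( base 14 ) 2715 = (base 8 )15337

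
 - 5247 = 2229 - 7476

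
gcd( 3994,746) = 2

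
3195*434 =1386630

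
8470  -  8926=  - 456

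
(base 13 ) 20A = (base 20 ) H8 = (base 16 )15c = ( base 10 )348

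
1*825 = 825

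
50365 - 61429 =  -11064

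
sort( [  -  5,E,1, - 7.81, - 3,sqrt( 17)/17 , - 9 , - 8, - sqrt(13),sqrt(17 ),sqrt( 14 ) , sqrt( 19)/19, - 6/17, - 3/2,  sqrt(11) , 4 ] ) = [ - 9, - 8 , - 7.81, - 5, - sqrt( 13), - 3,-3/2, - 6/17,sqrt( 19)/19, sqrt(17)/17,1,E, sqrt( 11),sqrt( 14),4,sqrt(17 ) ]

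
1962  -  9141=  - 7179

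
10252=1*10252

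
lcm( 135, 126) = 1890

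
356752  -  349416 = 7336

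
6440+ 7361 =13801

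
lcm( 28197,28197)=28197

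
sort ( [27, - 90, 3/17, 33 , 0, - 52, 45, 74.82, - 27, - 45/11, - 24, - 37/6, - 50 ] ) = [ - 90 , - 52, - 50, - 27 , - 24, - 37/6, - 45/11, 0,3/17,27, 33,45,74.82 ] 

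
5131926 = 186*27591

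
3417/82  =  3417/82 = 41.67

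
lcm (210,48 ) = 1680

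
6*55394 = 332364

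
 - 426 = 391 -817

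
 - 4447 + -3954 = -8401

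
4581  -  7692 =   -  3111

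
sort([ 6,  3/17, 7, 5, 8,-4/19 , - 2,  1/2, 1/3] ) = [-2,-4/19,3/17,1/3,1/2, 5, 6 , 7,  8]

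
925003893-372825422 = 552178471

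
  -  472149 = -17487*27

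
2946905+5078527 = 8025432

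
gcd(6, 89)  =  1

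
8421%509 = 277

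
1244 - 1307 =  - 63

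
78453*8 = 627624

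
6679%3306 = 67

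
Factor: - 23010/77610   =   - 59/199 = -  59^1*199^( - 1)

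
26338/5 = 26338/5 = 5267.60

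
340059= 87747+252312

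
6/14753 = 6/14753 = 0.00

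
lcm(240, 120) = 240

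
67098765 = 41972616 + 25126149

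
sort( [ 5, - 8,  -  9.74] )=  [-9.74, - 8,5 ]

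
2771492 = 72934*38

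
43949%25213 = 18736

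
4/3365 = 4/3365=0.00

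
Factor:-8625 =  - 3^1*5^3*23^1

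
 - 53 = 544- 597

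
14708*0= 0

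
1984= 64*31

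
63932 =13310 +50622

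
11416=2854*4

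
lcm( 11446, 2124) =206028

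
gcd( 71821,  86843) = 1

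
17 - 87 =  - 70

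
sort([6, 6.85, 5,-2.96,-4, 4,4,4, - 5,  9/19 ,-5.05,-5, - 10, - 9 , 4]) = [ - 10, - 9, - 5.05,  -  5 ,-5 , - 4, - 2.96 , 9/19,4, 4,4 , 4 , 5, 6,6.85]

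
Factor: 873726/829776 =497/472 = 2^(-3 )*7^1  *  59^(- 1)*71^1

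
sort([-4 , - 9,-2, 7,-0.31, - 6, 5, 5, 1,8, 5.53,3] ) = [ - 9,-6,-4,-2, -0.31,1,3, 5, 5,  5.53,  7, 8]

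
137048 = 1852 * 74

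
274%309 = 274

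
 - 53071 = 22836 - 75907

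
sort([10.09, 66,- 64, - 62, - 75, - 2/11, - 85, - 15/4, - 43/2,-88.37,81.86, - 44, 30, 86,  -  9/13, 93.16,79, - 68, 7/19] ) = [ - 88.37, - 85, -75, - 68 , - 64,  -  62, - 44, - 43/2, - 15/4, - 9/13 , - 2/11, 7/19, 10.09, 30, 66, 79, 81.86,86, 93.16]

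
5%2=1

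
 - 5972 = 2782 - 8754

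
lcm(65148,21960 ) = 1954440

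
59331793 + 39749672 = 99081465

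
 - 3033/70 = -3033/70 =- 43.33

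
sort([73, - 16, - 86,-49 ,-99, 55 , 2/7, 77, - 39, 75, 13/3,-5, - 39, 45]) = [ - 99, - 86,-49,-39, - 39,-16, - 5 , 2/7 , 13/3,45, 55,  73, 75,  77 ]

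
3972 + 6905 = 10877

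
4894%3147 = 1747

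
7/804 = 7/804 = 0.01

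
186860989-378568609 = - 191707620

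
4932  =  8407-3475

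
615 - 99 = 516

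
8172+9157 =17329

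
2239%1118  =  3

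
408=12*34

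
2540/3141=2540/3141  =  0.81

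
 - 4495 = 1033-5528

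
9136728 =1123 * 8136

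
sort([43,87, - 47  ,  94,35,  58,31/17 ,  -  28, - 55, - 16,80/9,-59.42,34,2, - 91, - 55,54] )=[ - 91,- 59.42, - 55, - 55, - 47, - 28, - 16,31/17,2 , 80/9,34,35,43,54 , 58,87, 94 ] 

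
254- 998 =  - 744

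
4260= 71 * 60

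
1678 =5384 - 3706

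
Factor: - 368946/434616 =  - 2^ ( - 2 ) * 3^1*7^(-1 ) * 13^( - 1)*103^1 = -  309/364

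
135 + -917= -782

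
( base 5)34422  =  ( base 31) 2i7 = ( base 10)2487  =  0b100110110111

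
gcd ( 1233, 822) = 411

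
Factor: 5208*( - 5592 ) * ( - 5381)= 2^6 *3^2 *7^1*31^1*233^1*5381^1 = 156711594816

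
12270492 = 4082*3006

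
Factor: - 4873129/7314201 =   -  3^( - 2)*812689^ ( - 1 )*4873129^1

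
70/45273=70/45273  =  0.00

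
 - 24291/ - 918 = 26 + 47/102 = 26.46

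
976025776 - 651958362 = 324067414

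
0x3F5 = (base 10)1013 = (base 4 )33311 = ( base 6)4405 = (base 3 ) 1101112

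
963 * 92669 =89240247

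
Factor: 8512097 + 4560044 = 1709^1*7649^1 = 13072141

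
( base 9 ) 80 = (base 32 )28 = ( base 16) 48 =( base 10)72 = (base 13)57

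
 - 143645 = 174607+-318252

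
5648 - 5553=95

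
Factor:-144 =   -  2^4* 3^2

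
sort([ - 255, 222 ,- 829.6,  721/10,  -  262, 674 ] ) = [ - 829.6,  -  262, - 255,721/10 , 222, 674 ] 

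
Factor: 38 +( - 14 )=2^3*3^1 = 24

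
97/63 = 1 + 34/63 = 1.54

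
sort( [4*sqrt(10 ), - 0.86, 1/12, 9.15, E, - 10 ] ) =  [ - 10,- 0.86, 1/12, E,9.15, 4*sqrt(10 ) ] 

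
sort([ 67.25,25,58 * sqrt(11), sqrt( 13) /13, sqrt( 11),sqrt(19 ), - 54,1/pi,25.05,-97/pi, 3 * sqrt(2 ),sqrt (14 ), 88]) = [ - 54,  -  97/pi , sqrt( 13)/13,1/pi,sqrt (11),sqrt(  14),3*sqrt( 2),sqrt ( 19 ),25, 25.05,67.25,88,58*sqrt( 11)] 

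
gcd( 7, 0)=7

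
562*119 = 66878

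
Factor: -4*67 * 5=  -  1340=- 2^2*5^1* 67^1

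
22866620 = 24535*932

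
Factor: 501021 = 3^2*179^1*311^1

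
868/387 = 2+94/387 = 2.24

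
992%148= 104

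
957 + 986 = 1943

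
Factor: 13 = 13^1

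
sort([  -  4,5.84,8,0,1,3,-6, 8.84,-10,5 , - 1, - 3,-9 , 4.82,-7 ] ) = [ - 10,-9,- 7 , - 6, - 4, - 3, - 1,0,1, 3, 4.82,5, 5.84, 8,8.84 ] 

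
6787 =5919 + 868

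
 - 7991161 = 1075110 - 9066271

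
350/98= 3 + 4/7 = 3.57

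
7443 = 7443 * 1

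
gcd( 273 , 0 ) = 273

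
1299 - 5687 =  - 4388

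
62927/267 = 62927/267 = 235.68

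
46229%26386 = 19843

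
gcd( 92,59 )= 1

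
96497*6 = 578982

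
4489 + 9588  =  14077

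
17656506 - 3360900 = 14295606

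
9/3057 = 3/1019  =  0.00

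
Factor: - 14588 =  - 2^2*7^1 * 521^1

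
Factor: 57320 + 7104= 64424=   2^3*8053^1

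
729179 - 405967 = 323212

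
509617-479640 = 29977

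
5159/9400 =5159/9400 = 0.55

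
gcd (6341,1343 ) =17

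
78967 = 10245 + 68722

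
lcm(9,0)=0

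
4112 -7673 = - 3561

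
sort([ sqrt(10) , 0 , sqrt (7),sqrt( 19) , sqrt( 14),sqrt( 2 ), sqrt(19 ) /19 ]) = [ 0 , sqrt(19)/19,sqrt ( 2),  sqrt ( 7), sqrt ( 10), sqrt ( 14 ),sqrt(19) ] 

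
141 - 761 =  - 620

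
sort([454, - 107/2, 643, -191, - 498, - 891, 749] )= [ - 891, - 498, - 191, - 107/2 , 454, 643, 749]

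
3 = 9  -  6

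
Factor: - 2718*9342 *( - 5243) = 2^2 *3^5*7^2*107^1*151^1*173^1= 133127928108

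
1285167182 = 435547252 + 849619930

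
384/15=25+3/5 = 25.60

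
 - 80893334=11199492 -92092826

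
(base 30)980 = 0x2094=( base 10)8340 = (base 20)10H0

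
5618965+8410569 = 14029534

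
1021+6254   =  7275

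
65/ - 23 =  - 65/23 = - 2.83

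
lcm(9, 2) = 18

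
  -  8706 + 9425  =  719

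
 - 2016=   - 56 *36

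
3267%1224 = 819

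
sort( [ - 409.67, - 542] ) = [ - 542, - 409.67] 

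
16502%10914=5588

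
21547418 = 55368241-33820823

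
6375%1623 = 1506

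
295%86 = 37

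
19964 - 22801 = -2837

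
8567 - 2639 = 5928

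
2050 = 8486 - 6436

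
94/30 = 3 + 2/15 =3.13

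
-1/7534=-1 + 7533/7534 = - 0.00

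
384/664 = 48/83  =  0.58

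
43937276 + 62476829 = 106414105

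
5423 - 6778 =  - 1355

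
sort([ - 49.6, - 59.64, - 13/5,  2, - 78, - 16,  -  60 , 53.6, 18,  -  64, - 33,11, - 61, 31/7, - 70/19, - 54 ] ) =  [ - 78, - 64, - 61, - 60, - 59.64, - 54 ,-49.6, - 33,-16,-70/19, - 13/5,  2,31/7,11,18, 53.6] 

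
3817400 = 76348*50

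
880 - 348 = 532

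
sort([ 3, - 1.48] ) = [  -  1.48, 3 ]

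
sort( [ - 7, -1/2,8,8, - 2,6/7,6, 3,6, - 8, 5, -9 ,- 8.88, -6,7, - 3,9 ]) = [ - 9, - 8.88, - 8,-7,-6, - 3, -2, - 1/2, 6/7,3,  5, 6,6, 7,8,8, 9]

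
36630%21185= 15445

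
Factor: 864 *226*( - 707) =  - 138051648 =-  2^6*3^3*7^1 *101^1*113^1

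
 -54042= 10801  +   - 64843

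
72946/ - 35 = - 72946/35  =  - 2084.17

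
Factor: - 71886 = -2^1*3^1*11981^1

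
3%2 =1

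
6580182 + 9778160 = 16358342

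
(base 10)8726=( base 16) 2216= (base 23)GB9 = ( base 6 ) 104222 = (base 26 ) CNG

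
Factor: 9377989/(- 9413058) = -2^ ( - 1 )*3^(-1)  *73^( - 1 )*179^1*21491^( - 1 )*52391^1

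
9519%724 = 107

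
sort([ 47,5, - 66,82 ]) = [ - 66,5, 47,82]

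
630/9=70  =  70.00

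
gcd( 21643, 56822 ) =1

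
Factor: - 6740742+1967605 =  - 4773137 = - 659^1*7243^1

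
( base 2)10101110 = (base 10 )174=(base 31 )5J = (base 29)60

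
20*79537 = 1590740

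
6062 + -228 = 5834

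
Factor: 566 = 2^1*283^1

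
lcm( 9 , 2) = 18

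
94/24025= 94/24025 = 0.00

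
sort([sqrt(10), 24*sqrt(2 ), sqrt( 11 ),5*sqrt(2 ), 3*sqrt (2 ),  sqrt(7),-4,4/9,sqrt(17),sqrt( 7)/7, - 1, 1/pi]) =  [-4, - 1, 1/pi,sqrt ( 7)/7, 4/9, sqrt(7 ) , sqrt(10 ),sqrt(11 ),sqrt(17),3*sqrt( 2),  5*sqrt( 2),24*sqrt( 2 )]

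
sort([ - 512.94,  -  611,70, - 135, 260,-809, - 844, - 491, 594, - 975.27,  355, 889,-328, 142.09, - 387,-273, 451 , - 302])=[- 975.27, - 844, - 809, - 611,-512.94, - 491, - 387, -328, - 302 ,-273,- 135, 70,142.09,  260, 355 , 451, 594, 889]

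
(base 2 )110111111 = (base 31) ed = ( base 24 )if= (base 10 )447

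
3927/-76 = - 52 + 25/76=- 51.67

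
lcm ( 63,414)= 2898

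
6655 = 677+5978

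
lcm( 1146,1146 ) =1146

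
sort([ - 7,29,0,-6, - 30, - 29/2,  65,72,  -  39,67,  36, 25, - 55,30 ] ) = [ - 55 , - 39, - 30 , - 29/2, - 7, - 6,  0,25, 29,30 , 36,65,67,72]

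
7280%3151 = 978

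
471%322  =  149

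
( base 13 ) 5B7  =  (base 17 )379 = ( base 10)995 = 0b1111100011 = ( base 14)511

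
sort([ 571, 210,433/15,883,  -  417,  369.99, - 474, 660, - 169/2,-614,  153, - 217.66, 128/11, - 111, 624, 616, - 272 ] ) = [-614, - 474, - 417, - 272, - 217.66,-111 ,  -  169/2,128/11, 433/15,153,  210, 369.99,  571 , 616, 624,  660, 883 ] 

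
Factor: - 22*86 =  - 1892=- 2^2* 11^1* 43^1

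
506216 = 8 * 63277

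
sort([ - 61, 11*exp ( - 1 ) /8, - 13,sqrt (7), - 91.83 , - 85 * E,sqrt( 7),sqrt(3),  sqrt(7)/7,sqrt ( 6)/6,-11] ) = [ - 85*E, - 91.83, - 61, - 13, - 11,sqrt (7) /7,sqrt( 6)/6,11*exp (-1 ) /8, sqrt(3),sqrt( 7),  sqrt(7 )]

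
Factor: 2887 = 2887^1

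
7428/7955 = 7428/7955  =  0.93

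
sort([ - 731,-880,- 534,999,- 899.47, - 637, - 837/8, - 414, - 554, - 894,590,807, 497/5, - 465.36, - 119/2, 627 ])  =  [ - 899.47, - 894, - 880, - 731, - 637, - 554, - 534, - 465.36,- 414, - 837/8, - 119/2,497/5 , 590,627,807, 999] 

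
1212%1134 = 78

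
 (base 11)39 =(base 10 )42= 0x2A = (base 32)1A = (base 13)33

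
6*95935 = 575610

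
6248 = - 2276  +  8524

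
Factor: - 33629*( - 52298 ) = 2^1*79^1 * 331^1*33629^1= 1758729442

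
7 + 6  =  13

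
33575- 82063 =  - 48488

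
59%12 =11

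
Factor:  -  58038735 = -3^1*5^1*401^1*9649^1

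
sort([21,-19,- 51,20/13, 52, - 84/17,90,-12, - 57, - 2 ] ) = [  -  57, - 51, - 19, - 12, - 84/17, - 2,20/13,21,52,  90] 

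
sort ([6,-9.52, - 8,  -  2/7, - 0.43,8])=[ - 9.52, - 8, - 0.43, - 2/7,6,8 ]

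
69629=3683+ 65946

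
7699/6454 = 1 + 1245/6454 =1.19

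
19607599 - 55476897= - 35869298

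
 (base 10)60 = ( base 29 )22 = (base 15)40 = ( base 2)111100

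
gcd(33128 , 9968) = 8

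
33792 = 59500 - 25708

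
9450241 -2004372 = 7445869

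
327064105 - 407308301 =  - 80244196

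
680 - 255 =425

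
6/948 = 1/158= 0.01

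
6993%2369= 2255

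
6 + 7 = 13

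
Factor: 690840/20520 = 101/3 = 3^( - 1)*101^1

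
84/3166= 42/1583 =0.03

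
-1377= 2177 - 3554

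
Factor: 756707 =7^2*15443^1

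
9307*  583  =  5425981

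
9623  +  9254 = 18877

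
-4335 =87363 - 91698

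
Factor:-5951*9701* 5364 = -309667211964=-2^2 * 3^2 * 11^1*89^1*109^1*  149^1*541^1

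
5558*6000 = 33348000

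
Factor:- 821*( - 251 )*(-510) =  - 2^1*3^1 * 5^1*17^1 * 251^1* 821^1 = - 105096210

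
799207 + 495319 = 1294526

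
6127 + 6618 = 12745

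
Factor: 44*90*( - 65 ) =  - 257400  =  - 2^3*3^2*5^2*11^1*13^1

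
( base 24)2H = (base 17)3e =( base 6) 145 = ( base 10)65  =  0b1000001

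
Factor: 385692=2^2*3^1*32141^1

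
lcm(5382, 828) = 10764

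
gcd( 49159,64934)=1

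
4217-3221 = 996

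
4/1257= 4/1257 = 0.00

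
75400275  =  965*78135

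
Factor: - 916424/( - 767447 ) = 2^3 * 89^( - 1 ) * 8623^(  -  1 )*114553^1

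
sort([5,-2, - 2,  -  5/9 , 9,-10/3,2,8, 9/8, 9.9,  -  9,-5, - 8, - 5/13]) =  [ -9, - 8, - 5, - 10/3, - 2,-2, - 5/9, - 5/13, 9/8,2,  5, 8, 9, 9.9]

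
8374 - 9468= -1094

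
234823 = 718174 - 483351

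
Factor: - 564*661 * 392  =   - 146139168 = - 2^5*3^1*7^2*47^1*661^1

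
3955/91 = 565/13= 43.46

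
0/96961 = 0 = 0.00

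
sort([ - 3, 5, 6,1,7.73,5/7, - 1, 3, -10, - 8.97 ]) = [-10, - 8.97, - 3, - 1, 5/7, 1  ,  3, 5, 6, 7.73]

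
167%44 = 35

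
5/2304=5/2304 = 0.00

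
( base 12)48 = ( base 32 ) 1o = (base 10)56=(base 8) 70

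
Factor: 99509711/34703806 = 2^( - 1 ) * 7^1*71^( - 1 ) *431^1 * 32983^1*244393^ ( - 1) 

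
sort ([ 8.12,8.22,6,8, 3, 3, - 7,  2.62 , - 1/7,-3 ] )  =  [-7,-3,-1/7,2.62,3,3,6, 8, 8.12, 8.22] 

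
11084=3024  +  8060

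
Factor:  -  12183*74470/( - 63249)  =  2^1*5^1*11^1*29^( -1)*31^1*131^1*677^1*727^( - 1 ) = 302422670/21083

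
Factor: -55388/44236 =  - 13847/11059= -61^1*227^1*11059^( - 1 ) 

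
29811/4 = 29811/4 = 7452.75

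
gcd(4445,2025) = 5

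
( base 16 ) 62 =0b1100010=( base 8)142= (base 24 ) 42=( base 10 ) 98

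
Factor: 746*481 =2^1*13^1 * 37^1 * 373^1 = 358826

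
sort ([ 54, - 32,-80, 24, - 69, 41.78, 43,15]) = [ - 80, - 69, - 32, 15 , 24, 41.78, 43,54 ]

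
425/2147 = 425/2147 = 0.20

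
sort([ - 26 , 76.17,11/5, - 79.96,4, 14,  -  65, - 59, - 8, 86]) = [ - 79.96 , - 65, - 59, - 26, - 8 , 11/5,4,14,76.17, 86]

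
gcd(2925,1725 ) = 75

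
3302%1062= 116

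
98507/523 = 188 + 183/523 = 188.35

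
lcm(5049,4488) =40392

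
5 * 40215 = 201075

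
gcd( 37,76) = 1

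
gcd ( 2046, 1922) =62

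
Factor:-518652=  - 2^2* 3^2*14407^1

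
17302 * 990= 17128980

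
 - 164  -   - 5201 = 5037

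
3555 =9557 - 6002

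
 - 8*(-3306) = 26448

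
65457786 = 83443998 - 17986212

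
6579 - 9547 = - 2968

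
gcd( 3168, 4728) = 24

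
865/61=14  +  11/61 = 14.18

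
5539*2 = 11078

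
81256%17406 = 11632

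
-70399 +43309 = -27090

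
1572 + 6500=8072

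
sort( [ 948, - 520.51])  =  [ - 520.51, 948 ]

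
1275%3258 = 1275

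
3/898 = 3/898= 0.00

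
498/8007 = 166/2669 = 0.06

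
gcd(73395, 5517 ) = 9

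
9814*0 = 0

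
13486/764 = 6743/382= 17.65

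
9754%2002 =1746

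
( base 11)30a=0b101110101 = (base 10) 373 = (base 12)271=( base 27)DM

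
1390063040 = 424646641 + 965416399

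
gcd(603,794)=1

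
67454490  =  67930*993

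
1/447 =1/447=0.00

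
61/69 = 61/69=0.88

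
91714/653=140+294/653= 140.45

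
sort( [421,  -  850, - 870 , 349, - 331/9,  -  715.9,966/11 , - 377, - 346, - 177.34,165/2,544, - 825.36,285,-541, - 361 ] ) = [ - 870,  -  850, - 825.36, - 715.9, - 541, - 377, - 361, - 346 , - 177.34 , - 331/9,165/2,966/11,285, 349, 421,544]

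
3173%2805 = 368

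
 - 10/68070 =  -1+6806/6807=- 0.00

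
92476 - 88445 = 4031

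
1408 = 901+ 507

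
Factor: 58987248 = 2^4*3^1*19^1*64679^1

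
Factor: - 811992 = -2^3*3^1*23^1*1471^1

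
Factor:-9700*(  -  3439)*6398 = 213426403400=2^3*5^2*7^1*19^1*97^1*181^1*457^1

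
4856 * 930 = 4516080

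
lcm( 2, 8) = 8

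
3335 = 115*29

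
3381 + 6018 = 9399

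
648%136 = 104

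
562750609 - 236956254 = 325794355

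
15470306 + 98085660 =113555966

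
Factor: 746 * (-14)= - 2^2*7^1*373^1 = - 10444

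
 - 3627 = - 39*93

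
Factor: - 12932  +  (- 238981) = -251913 = -3^1*131^1*641^1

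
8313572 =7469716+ 843856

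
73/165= 73/165 =0.44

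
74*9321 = 689754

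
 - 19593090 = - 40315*486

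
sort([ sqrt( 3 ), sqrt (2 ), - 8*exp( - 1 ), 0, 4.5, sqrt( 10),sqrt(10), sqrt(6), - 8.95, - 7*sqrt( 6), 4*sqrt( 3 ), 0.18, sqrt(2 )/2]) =[-7*sqrt (6), - 8.95, - 8*exp(-1 ), 0 , 0.18, sqrt(2 ) /2,sqrt( 2 ), sqrt ( 3 ) , sqrt( 6), sqrt( 10), sqrt ( 10), 4.5, 4*sqrt( 3 ) ]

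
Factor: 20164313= 13^1*139^1 * 11159^1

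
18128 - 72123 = - 53995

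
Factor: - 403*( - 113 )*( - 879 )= - 40028781 = -3^1* 13^1*31^1*113^1 * 293^1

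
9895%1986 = 1951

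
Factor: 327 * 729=3^7*109^1 = 238383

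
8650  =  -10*(- 865) 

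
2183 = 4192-2009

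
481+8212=8693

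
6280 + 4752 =11032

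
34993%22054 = 12939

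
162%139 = 23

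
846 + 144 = 990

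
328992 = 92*3576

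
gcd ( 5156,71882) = 2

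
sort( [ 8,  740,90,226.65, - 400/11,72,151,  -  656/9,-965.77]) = [ - 965.77  , - 656/9, - 400/11,8 , 72,90,151, 226.65, 740] 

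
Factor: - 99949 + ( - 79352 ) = -179301 = - 3^1*59^1*1013^1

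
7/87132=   7/87132=0.00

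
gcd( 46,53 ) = 1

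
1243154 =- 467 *( - 2662) 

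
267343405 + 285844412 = 553187817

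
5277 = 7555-2278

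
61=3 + 58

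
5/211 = 5/211 = 0.02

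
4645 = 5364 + -719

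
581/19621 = 83/2803=0.03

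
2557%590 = 197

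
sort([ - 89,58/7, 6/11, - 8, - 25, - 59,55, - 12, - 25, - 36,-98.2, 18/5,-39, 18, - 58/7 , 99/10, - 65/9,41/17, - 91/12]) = [ - 98.2,-89, - 59,-39, - 36, - 25,-25, - 12, - 58/7, - 8, - 91/12, - 65/9,6/11, 41/17, 18/5,58/7,99/10, 18 , 55 ]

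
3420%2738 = 682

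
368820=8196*45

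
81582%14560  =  8782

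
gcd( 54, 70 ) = 2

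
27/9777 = 9/3259 = 0.00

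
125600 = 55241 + 70359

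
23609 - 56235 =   -  32626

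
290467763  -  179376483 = 111091280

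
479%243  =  236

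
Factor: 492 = 2^2*3^1*41^1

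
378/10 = 37 + 4/5 = 37.80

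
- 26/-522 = 13/261= 0.05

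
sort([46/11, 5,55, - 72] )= [ - 72, 46/11, 5,55]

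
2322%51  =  27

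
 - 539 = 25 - 564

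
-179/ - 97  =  1  +  82/97 = 1.85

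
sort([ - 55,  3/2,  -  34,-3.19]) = [ - 55,  -  34, - 3.19,  3/2]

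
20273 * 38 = 770374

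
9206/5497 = 9206/5497 = 1.67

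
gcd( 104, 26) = 26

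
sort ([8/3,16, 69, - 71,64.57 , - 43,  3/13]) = [-71 , - 43, 3/13,8/3, 16,64.57, 69 ]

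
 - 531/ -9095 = 531/9095   =  0.06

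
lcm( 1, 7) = 7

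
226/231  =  226/231  =  0.98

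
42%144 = 42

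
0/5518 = 0 = 0.00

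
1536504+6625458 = 8161962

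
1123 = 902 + 221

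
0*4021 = 0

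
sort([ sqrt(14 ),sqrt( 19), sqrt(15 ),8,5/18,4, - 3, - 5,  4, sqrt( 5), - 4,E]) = [ - 5, - 4, - 3,5/18,  sqrt( 5 ), E,sqrt( 14),sqrt( 15),4,4, sqrt( 19),  8 ]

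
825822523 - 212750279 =613072244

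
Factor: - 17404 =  - 2^2*19^1 *229^1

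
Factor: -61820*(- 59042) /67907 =3649976440/67907 = 2^3 *5^1*7^ ( - 1)*11^1*53^1*89^(-1 )*109^(-1) * 281^1*557^1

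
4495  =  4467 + 28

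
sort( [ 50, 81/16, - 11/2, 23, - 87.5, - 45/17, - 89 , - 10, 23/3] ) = [-89, - 87.5,-10, - 11/2, - 45/17,81/16, 23/3,23,50] 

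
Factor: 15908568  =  2^3*3^1*13^1*50989^1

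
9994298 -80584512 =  - 70590214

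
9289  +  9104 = 18393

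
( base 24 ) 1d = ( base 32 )15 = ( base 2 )100101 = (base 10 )37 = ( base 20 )1H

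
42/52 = 21/26 = 0.81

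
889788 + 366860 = 1256648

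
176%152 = 24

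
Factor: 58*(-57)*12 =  - 39672  =  - 2^3*3^2*19^1*29^1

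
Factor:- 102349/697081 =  -7^ (  -  1) *11^(-2) *13^1*823^(  -  1 )*7873^1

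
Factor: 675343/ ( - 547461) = -3^(-2) * 47^1* 59^(-1 )*1031^( - 1 ) * 14369^1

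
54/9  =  6=6.00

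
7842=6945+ 897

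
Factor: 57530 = 2^1 * 5^1*11^1*523^1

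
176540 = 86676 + 89864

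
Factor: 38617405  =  5^1*19^1*406499^1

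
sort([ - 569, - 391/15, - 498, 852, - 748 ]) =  [ - 748, - 569, - 498, - 391/15, 852] 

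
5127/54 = 94 + 17/18 = 94.94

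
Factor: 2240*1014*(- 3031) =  - 2^7*3^1*5^1*7^2*13^2*433^1 = -6884492160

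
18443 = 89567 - 71124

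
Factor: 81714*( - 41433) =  - 2^1*3^2*7^1*1973^1 * 13619^1  =  - 3385656162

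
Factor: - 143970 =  - 2^1*3^1*5^1 * 4799^1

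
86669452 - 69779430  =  16890022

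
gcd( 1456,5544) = 56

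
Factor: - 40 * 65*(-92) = 239200= 2^5*5^2*13^1*23^1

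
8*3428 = 27424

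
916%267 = 115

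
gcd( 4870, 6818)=974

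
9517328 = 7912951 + 1604377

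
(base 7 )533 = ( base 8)415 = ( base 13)179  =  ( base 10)269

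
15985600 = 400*39964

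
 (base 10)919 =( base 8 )1627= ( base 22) 1JH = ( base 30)10j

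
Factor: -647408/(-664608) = 941/966= 2^(  -  1)*3^(-1 )*7^(-1)*23^( - 1)*941^1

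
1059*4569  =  4838571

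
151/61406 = 151/61406 = 0.00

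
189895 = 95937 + 93958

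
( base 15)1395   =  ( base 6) 31222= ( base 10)4190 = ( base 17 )E88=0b1000001011110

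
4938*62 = 306156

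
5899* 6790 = 40054210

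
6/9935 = 6/9935 = 0.00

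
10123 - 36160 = -26037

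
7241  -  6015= 1226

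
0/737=0=0.00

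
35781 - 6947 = 28834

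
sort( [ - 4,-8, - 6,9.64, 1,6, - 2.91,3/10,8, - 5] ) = [ - 8,  -  6, - 5, - 4, -2.91,3/10,1,6,8,  9.64 ] 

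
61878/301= 61878/301=   205.57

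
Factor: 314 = 2^1*157^1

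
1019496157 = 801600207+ 217895950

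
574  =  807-233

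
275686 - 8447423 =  - 8171737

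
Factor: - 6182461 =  - 79^1*78259^1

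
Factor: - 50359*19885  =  -1001388715 = - 5^1 * 41^1*97^1*50359^1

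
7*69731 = 488117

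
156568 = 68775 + 87793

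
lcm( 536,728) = 48776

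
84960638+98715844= 183676482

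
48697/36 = 1352 + 25/36= 1352.69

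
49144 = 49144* 1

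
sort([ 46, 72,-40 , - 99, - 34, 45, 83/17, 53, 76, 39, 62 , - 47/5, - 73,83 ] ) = [ - 99,-73,-40, - 34, - 47/5, 83/17, 39,45,46,53, 62, 72, 76, 83]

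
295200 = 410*720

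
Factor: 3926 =2^1*13^1*151^1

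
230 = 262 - 32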